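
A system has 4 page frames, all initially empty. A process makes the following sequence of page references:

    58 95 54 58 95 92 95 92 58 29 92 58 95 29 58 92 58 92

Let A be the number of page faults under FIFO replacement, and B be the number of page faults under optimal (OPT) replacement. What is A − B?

2

Under FIFO: F F F . . F . . . F . F F . . . . . → 7 faults.
Under OPT: F F F . . F . . . F . . . . . . . . → 5 faults.
A − B = 7 − 5 = 2.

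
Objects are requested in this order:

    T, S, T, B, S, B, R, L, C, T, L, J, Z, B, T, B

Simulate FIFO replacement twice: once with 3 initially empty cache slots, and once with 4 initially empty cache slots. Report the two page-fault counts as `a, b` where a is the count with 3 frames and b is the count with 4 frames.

11, 10

3 frames: F F . F . . F F F F . F F F F . → 11 faults.
4 frames: F F . F . . F F F F . F F F . . → 10 faults.
10 < 11: adding a frame reduced faults, as is typical.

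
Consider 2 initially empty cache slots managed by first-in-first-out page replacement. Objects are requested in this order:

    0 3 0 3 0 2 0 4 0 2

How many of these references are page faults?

6

0 -> miss, frames [0]
3 -> miss, frames [0, 3]
0 -> hit
3 -> hit
0 -> hit
2 -> miss, evict 0, frames [3, 2]
0 -> miss, evict 3, frames [2, 0]
4 -> miss, evict 2, frames [0, 4]
0 -> hit
2 -> miss, evict 0, frames [4, 2]
Page faults: 6.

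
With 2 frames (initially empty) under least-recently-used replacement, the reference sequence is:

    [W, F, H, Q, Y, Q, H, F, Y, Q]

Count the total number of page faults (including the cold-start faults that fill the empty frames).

W -> miss, frames {W}
F -> miss, frames {W,F}
H -> miss, evict W, frames {F,H}
Q -> miss, evict F, frames {H,Q}
Y -> miss, evict H, frames {Q,Y}
Q -> hit
H -> miss, evict Y, frames {Q,H}
F -> miss, evict Q, frames {H,F}
Y -> miss, evict H, frames {F,Y}
Q -> miss, evict F, frames {Y,Q}
Page faults: 9.

9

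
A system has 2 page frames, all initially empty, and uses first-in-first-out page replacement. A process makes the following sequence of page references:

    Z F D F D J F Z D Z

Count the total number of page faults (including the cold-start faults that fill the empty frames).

Z -> miss, frames [Z]
F -> miss, frames [Z, F]
D -> miss, evict Z, frames [F, D]
F -> hit
D -> hit
J -> miss, evict F, frames [D, J]
F -> miss, evict D, frames [J, F]
Z -> miss, evict J, frames [F, Z]
D -> miss, evict F, frames [Z, D]
Z -> hit
Page faults: 7.

7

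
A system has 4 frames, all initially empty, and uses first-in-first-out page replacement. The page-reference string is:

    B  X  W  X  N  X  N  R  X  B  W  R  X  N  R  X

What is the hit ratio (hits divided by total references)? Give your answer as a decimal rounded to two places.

0.56

B: miss, frames [B]
X: miss, frames [B, X]
W: miss, frames [B, X, W]
X: hit
N: miss, frames [B, X, W, N]
X: hit
N: hit
R: miss, evict B, frames [X, W, N, R]
X: hit
B: miss, evict X, frames [W, N, R, B]
W: hit
R: hit
X: miss, evict W, frames [N, R, B, X]
N: hit
R: hit
X: hit
Hits: 9 of 16 references → 9/16 = 0.5625.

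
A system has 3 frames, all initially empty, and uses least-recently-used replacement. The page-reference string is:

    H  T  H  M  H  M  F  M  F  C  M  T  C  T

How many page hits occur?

8

H → fault, frames (H)
T → fault, frames (H T)
H → hit
M → fault, frames (T H M)
H → hit
M → hit
F → fault, evict T, frames (H M F)
M → hit
F → hit
C → fault, evict H, frames (M F C)
M → hit
T → fault, evict F, frames (C M T)
C → hit
T → hit
Hits: 8.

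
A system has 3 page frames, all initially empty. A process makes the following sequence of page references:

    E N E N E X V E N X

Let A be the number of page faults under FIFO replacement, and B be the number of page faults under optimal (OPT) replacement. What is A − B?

Under FIFO: F F . . . F F F F F → 7 faults.
Under OPT: F F . . . F F . . F → 5 faults.
A − B = 7 − 5 = 2.

2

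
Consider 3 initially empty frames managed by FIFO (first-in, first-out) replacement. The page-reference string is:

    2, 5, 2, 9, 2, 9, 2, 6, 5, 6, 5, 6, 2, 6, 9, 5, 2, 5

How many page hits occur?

12

2 → miss, frames [2]
5 → miss, frames [2, 5]
2 → hit
9 → miss, frames [2, 5, 9]
2 → hit
9 → hit
2 → hit
6 → miss, evict 2, frames [5, 9, 6]
5 → hit
6 → hit
5 → hit
6 → hit
2 → miss, evict 5, frames [9, 6, 2]
6 → hit
9 → hit
5 → miss, evict 9, frames [6, 2, 5]
2 → hit
5 → hit
Hits: 12.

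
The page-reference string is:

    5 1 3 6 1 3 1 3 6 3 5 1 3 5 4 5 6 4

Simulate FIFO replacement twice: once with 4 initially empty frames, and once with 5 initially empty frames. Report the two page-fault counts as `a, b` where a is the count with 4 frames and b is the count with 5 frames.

6, 5

4 frames: F F F F . . . . . . . . . . F F . . → 6 faults.
5 frames: F F F F . . . . . . . . . . F . . . → 5 faults.
5 < 6: adding a frame reduced faults, as is typical.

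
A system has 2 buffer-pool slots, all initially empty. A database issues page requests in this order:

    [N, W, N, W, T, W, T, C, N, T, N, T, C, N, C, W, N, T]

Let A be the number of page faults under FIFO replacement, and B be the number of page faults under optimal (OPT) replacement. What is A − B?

Under FIFO: F F . . F . . F F F . . F F . F . F → 10 faults.
Under OPT: F F . . F . . F F . . . F . . F . F → 8 faults.
A − B = 10 − 8 = 2.

2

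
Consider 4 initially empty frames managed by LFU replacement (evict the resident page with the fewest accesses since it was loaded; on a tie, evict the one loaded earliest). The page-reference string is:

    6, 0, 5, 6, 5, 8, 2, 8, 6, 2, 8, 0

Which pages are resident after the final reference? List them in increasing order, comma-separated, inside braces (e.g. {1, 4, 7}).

6 -> miss, frames {6}
0 -> miss, frames {6,0}
5 -> miss, frames {6,0,5}
6 -> hit
5 -> hit
8 -> miss, frames {6,0,5,8}
2 -> miss, evict 0, frames {6,5,8,2}
8 -> hit
6 -> hit
2 -> hit
8 -> hit
0 -> miss, evict 5, frames {6,8,2,0}

{0, 2, 6, 8}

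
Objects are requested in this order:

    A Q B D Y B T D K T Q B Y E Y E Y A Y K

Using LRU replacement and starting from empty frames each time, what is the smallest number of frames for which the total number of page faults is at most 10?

f=1: 20 faults
f=2: 16 faults
f=3: 14 faults
f=4: 13 faults
f=5: 12 faults
f=6: 10 faults
f=7: 9 faults
f=8: 8 faults
Smallest f with faults ≤ 10 is 6.

6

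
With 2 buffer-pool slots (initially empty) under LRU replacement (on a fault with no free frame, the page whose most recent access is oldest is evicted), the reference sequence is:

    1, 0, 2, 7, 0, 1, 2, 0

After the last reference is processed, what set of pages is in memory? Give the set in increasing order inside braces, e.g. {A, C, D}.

{0, 2}

1 -> miss, frames [1]
0 -> miss, frames [1, 0]
2 -> miss, evict 1, frames [0, 2]
7 -> miss, evict 0, frames [2, 7]
0 -> miss, evict 2, frames [7, 0]
1 -> miss, evict 7, frames [0, 1]
2 -> miss, evict 0, frames [1, 2]
0 -> miss, evict 1, frames [2, 0]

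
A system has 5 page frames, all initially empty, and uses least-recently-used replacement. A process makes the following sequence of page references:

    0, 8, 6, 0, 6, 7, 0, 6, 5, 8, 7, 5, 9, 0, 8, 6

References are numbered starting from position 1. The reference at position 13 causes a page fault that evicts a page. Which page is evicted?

0

pos 1: 0: miss, frames (0)
pos 2: 8: miss, frames (0 8)
pos 3: 6: miss, frames (0 8 6)
pos 4: 0: hit
pos 5: 6: hit
pos 6: 7: miss, frames (8 0 6 7)
pos 7: 0: hit
pos 8: 6: hit
pos 9: 5: miss, frames (8 7 0 6 5)
pos 10: 8: hit
pos 11: 7: hit
pos 12: 5: hit
pos 13: 9: miss, evict 0, frames (6 8 7 5 9)
At position 13, page 0 is evicted.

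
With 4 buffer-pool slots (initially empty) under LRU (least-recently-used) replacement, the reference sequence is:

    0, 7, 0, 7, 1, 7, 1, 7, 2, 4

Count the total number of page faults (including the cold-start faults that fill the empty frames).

0 -> fault, frames (0)
7 -> fault, frames (0 7)
0 -> hit
7 -> hit
1 -> fault, frames (0 7 1)
7 -> hit
1 -> hit
7 -> hit
2 -> fault, frames (0 1 7 2)
4 -> fault, evict 0, frames (1 7 2 4)
Page faults: 5.

5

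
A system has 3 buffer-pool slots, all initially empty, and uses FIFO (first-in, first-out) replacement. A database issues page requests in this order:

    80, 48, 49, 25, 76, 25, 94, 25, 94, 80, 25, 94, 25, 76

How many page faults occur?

80 → miss, frames {80}
48 → miss, frames {80,48}
49 → miss, frames {80,48,49}
25 → miss, evict 80, frames {48,49,25}
76 → miss, evict 48, frames {49,25,76}
25 → hit
94 → miss, evict 49, frames {25,76,94}
25 → hit
94 → hit
80 → miss, evict 25, frames {76,94,80}
25 → miss, evict 76, frames {94,80,25}
94 → hit
25 → hit
76 → miss, evict 94, frames {80,25,76}
Page faults: 9.

9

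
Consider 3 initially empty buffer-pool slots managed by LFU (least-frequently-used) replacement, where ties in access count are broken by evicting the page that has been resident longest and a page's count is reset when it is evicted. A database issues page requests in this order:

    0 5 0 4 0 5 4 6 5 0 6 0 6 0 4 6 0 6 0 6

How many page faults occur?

0 -> fault, frames {0}
5 -> fault, frames {0,5}
0 -> hit
4 -> fault, frames {0,5,4}
0 -> hit
5 -> hit
4 -> hit
6 -> fault, evict 5, frames {0,4,6}
5 -> fault, evict 6, frames {0,4,5}
0 -> hit
6 -> fault, evict 5, frames {0,4,6}
0 -> hit
6 -> hit
0 -> hit
4 -> hit
6 -> hit
0 -> hit
6 -> hit
0 -> hit
6 -> hit
Page faults: 6.

6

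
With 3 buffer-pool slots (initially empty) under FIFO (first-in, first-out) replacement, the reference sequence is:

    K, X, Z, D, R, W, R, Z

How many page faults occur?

7

K: miss, frames {K}
X: miss, frames {K,X}
Z: miss, frames {K,X,Z}
D: miss, evict K, frames {X,Z,D}
R: miss, evict X, frames {Z,D,R}
W: miss, evict Z, frames {D,R,W}
R: hit
Z: miss, evict D, frames {R,W,Z}
Page faults: 7.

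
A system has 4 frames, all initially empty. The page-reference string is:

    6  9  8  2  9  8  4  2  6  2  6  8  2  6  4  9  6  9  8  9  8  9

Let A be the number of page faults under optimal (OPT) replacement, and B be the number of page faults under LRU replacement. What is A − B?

Under OPT: F F F F . . F . . . . . . . . F . . . . . . → 6 faults.
Under LRU: F F F F . . F . F . . . . . . F . . F . . . → 8 faults.
A − B = 6 − 8 = -2.

-2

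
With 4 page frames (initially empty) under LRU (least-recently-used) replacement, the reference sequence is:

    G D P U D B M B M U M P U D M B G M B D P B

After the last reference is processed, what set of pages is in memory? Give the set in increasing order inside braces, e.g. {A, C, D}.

{B, D, M, P}

G → miss, frames (G)
D → miss, frames (G D)
P → miss, frames (G D P)
U → miss, frames (G D P U)
D → hit
B → miss, evict G, frames (P U D B)
M → miss, evict P, frames (U D B M)
B → hit
M → hit
U → hit
M → hit
P → miss, evict D, frames (B U M P)
U → hit
D → miss, evict B, frames (M P U D)
M → hit
B → miss, evict P, frames (U D M B)
G → miss, evict U, frames (D M B G)
M → hit
B → hit
D → hit
P → miss, evict G, frames (M B D P)
B → hit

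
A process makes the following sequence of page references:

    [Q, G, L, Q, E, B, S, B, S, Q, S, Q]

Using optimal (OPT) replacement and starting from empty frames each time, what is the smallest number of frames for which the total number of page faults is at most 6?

f=1: 12 faults
f=2: 7 faults
f=3: 6 faults
f=4: 6 faults
f=5: 6 faults
f=6: 6 faults
Smallest f with faults ≤ 6 is 3.

3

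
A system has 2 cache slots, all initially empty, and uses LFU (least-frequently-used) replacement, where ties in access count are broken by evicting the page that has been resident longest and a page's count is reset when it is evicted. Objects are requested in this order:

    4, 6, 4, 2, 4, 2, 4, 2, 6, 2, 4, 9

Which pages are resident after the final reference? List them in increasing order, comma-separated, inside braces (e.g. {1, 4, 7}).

{4, 9}

4 -> miss, frames [4]
6 -> miss, frames [4, 6]
4 -> hit
2 -> miss, evict 6, frames [4, 2]
4 -> hit
2 -> hit
4 -> hit
2 -> hit
6 -> miss, evict 2, frames [4, 6]
2 -> miss, evict 6, frames [4, 2]
4 -> hit
9 -> miss, evict 2, frames [4, 9]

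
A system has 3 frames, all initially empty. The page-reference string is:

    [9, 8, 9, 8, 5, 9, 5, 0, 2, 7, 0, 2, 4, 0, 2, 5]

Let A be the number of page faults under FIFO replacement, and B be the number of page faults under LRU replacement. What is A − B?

Under FIFO: F F . . F . . F F F . . F F F F → 10 faults.
Under LRU: F F . . F . . F F F . . F . . F → 8 faults.
A − B = 10 − 8 = 2.

2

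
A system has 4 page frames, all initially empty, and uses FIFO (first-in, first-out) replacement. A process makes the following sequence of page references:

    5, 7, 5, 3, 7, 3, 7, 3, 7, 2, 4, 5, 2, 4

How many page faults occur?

5 → fault, frames {5}
7 → fault, frames {5,7}
5 → hit
3 → fault, frames {5,7,3}
7 → hit
3 → hit
7 → hit
3 → hit
7 → hit
2 → fault, frames {5,7,3,2}
4 → fault, evict 5, frames {7,3,2,4}
5 → fault, evict 7, frames {3,2,4,5}
2 → hit
4 → hit
Page faults: 6.

6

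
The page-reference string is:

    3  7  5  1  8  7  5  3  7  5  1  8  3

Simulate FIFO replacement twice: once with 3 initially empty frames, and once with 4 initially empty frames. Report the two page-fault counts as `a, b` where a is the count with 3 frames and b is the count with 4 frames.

3 frames: F F F F F F F F . . F F . → 10 faults.
4 frames: F F F F F . . F F F F F F → 11 faults.
11 > 10: adding a frame increased faults — Belady's anomaly.

10, 11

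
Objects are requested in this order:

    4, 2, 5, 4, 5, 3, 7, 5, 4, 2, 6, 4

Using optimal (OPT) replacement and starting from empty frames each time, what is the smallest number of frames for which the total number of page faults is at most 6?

f=1: 12 faults
f=2: 8 faults
f=3: 7 faults
f=4: 6 faults
f=5: 6 faults
f=6: 6 faults
Smallest f with faults ≤ 6 is 4.

4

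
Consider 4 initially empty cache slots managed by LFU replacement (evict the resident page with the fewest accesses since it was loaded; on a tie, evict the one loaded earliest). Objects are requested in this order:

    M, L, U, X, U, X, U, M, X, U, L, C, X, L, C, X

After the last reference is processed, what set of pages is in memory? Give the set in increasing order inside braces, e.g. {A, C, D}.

{C, L, U, X}

M -> miss, frames {M}
L -> miss, frames {M,L}
U -> miss, frames {M,L,U}
X -> miss, frames {M,L,U,X}
U -> hit
X -> hit
U -> hit
M -> hit
X -> hit
U -> hit
L -> hit
C -> miss, evict M, frames {L,U,X,C}
X -> hit
L -> hit
C -> hit
X -> hit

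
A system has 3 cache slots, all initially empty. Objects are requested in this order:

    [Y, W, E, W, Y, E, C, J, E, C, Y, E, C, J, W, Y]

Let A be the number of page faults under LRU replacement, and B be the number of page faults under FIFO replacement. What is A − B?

-2

Under LRU: F F F . . . F F . . F . . F F F → 9 faults.
Under FIFO: F F F . . . F F . . F F F F F F → 11 faults.
A − B = 9 − 11 = -2.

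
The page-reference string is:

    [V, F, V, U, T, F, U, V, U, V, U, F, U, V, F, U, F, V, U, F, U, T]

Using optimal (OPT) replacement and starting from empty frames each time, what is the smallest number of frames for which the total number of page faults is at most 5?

4

f=1: 22 faults
f=2: 12 faults
f=3: 6 faults
f=4: 4 faults
Smallest f with faults ≤ 5 is 4.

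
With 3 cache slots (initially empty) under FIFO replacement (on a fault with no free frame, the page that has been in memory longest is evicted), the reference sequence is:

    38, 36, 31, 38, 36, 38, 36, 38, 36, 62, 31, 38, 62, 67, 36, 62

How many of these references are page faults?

38 -> miss, frames [38]
36 -> miss, frames [38, 36]
31 -> miss, frames [38, 36, 31]
38 -> hit
36 -> hit
38 -> hit
36 -> hit
38 -> hit
36 -> hit
62 -> miss, evict 38, frames [36, 31, 62]
31 -> hit
38 -> miss, evict 36, frames [31, 62, 38]
62 -> hit
67 -> miss, evict 31, frames [62, 38, 67]
36 -> miss, evict 62, frames [38, 67, 36]
62 -> miss, evict 38, frames [67, 36, 62]
Page faults: 8.

8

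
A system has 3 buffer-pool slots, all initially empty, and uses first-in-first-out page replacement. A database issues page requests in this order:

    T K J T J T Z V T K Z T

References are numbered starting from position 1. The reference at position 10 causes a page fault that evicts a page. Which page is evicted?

pos 1: T → fault, frames (T)
pos 2: K → fault, frames (T K)
pos 3: J → fault, frames (T K J)
pos 4: T → hit
pos 5: J → hit
pos 6: T → hit
pos 7: Z → fault, evict T, frames (K J Z)
pos 8: V → fault, evict K, frames (J Z V)
pos 9: T → fault, evict J, frames (Z V T)
pos 10: K → fault, evict Z, frames (V T K)
At position 10, page Z is evicted.

Z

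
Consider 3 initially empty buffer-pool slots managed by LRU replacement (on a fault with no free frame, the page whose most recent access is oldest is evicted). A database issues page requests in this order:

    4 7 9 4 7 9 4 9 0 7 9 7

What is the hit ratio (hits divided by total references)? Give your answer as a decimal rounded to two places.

4: fault, frames {4}
7: fault, frames {4,7}
9: fault, frames {4,7,9}
4: hit
7: hit
9: hit
4: hit
9: hit
0: fault, evict 7, frames {4,9,0}
7: fault, evict 4, frames {9,0,7}
9: hit
7: hit
Hits: 7 of 12 references → 7/12 = 0.5833.

0.58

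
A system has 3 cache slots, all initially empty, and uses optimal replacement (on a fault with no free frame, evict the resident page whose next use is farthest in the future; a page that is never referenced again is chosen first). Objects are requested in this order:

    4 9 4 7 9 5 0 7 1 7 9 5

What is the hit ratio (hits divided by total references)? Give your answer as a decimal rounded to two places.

4 -> miss, frames (4)
9 -> miss, frames (4 9)
4 -> hit
7 -> miss, frames (4 9 7)
9 -> hit
5 -> miss, evict 4, frames (9 7 5)
0 -> miss, evict 5, frames (9 7 0)
7 -> hit
1 -> miss, evict 0, frames (9 7 1)
7 -> hit
9 -> hit
5 -> miss, evict 1, frames (9 7 5)
Hits: 5 of 12 references → 5/12 = 0.4167.

0.42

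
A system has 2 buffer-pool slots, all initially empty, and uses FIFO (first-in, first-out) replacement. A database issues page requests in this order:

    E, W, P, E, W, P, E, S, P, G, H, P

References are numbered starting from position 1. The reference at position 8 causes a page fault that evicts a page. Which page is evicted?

P

pos 1: E -> fault, frames (E)
pos 2: W -> fault, frames (E W)
pos 3: P -> fault, evict E, frames (W P)
pos 4: E -> fault, evict W, frames (P E)
pos 5: W -> fault, evict P, frames (E W)
pos 6: P -> fault, evict E, frames (W P)
pos 7: E -> fault, evict W, frames (P E)
pos 8: S -> fault, evict P, frames (E S)
At position 8, page P is evicted.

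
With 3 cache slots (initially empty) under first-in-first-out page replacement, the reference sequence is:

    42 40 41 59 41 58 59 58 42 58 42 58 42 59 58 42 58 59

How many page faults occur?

6

42: miss, frames {42}
40: miss, frames {42,40}
41: miss, frames {42,40,41}
59: miss, evict 42, frames {40,41,59}
41: hit
58: miss, evict 40, frames {41,59,58}
59: hit
58: hit
42: miss, evict 41, frames {59,58,42}
58: hit
42: hit
58: hit
42: hit
59: hit
58: hit
42: hit
58: hit
59: hit
Page faults: 6.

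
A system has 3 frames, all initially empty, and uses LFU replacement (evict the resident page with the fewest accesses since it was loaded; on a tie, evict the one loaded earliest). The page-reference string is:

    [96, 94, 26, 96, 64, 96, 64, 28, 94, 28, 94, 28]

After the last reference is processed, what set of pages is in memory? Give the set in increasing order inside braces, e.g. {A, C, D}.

96: fault, frames (96)
94: fault, frames (96 94)
26: fault, frames (96 94 26)
96: hit
64: fault, evict 94, frames (96 26 64)
96: hit
64: hit
28: fault, evict 26, frames (96 64 28)
94: fault, evict 28, frames (96 64 94)
28: fault, evict 94, frames (96 64 28)
94: fault, evict 28, frames (96 64 94)
28: fault, evict 94, frames (96 64 28)

{28, 64, 96}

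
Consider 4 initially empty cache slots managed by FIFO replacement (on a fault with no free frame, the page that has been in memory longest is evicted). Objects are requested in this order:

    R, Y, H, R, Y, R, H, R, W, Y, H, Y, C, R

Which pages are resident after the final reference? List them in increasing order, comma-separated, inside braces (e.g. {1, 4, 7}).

R -> fault, frames {R}
Y -> fault, frames {R,Y}
H -> fault, frames {R,Y,H}
R -> hit
Y -> hit
R -> hit
H -> hit
R -> hit
W -> fault, frames {R,Y,H,W}
Y -> hit
H -> hit
Y -> hit
C -> fault, evict R, frames {Y,H,W,C}
R -> fault, evict Y, frames {H,W,C,R}

{C, H, R, W}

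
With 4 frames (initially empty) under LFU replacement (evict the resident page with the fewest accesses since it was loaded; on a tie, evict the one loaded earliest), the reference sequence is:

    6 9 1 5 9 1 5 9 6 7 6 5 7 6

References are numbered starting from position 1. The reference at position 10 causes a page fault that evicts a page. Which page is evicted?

pos 1: 6 → fault, frames {6}
pos 2: 9 → fault, frames {6,9}
pos 3: 1 → fault, frames {6,9,1}
pos 4: 5 → fault, frames {6,9,1,5}
pos 5: 9 → hit
pos 6: 1 → hit
pos 7: 5 → hit
pos 8: 9 → hit
pos 9: 6 → hit
pos 10: 7 → fault, evict 6, frames {9,1,5,7}
At position 10, page 6 is evicted.

6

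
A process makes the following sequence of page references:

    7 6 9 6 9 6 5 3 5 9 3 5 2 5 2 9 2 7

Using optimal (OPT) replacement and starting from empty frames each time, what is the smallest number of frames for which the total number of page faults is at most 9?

3

f=1: 18 faults
f=2: 10 faults
f=3: 7 faults
f=4: 6 faults
f=5: 6 faults
f=6: 6 faults
Smallest f with faults ≤ 9 is 3.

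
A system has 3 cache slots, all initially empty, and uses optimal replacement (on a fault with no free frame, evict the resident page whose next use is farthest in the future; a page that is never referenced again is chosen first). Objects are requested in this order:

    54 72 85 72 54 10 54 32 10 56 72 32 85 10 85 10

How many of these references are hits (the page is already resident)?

54 -> fault, frames (54)
72 -> fault, frames (54 72)
85 -> fault, frames (54 72 85)
72 -> hit
54 -> hit
10 -> fault, evict 85, frames (54 72 10)
54 -> hit
32 -> fault, evict 54, frames (72 10 32)
10 -> hit
56 -> fault, evict 10, frames (72 32 56)
72 -> hit
32 -> hit
85 -> fault, evict 56, frames (72 32 85)
10 -> fault, evict 32, frames (72 85 10)
85 -> hit
10 -> hit
Hits: 8.

8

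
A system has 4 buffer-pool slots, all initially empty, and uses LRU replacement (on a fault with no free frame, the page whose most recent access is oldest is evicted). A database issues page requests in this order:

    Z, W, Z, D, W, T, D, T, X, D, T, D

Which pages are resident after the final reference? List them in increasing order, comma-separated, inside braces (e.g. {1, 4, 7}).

{D, T, W, X}

Z → miss, frames [Z]
W → miss, frames [Z, W]
Z → hit
D → miss, frames [W, Z, D]
W → hit
T → miss, frames [Z, D, W, T]
D → hit
T → hit
X → miss, evict Z, frames [W, D, T, X]
D → hit
T → hit
D → hit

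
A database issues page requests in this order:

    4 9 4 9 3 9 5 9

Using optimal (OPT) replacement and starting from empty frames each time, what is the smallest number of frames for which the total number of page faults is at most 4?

2

f=1: 8 faults
f=2: 4 faults
f=3: 4 faults
f=4: 4 faults
Smallest f with faults ≤ 4 is 2.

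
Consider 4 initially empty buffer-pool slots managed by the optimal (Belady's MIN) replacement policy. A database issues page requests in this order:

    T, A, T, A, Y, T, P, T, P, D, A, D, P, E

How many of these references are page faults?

6

T → fault, frames {T}
A → fault, frames {T,A}
T → hit
A → hit
Y → fault, frames {T,A,Y}
T → hit
P → fault, frames {T,A,Y,P}
T → hit
P → hit
D → fault, evict Y, frames {T,A,P,D}
A → hit
D → hit
P → hit
E → fault, evict D, frames {T,A,P,E}
Page faults: 6.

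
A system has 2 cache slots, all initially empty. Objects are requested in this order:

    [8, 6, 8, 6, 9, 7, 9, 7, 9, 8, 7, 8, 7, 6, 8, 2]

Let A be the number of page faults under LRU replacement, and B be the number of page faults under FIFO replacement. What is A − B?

2

Under LRU: F F . . F F . . . F F . . F F F → 9 faults.
Under FIFO: F F . . F F . . . F . . . F . F → 7 faults.
A − B = 9 − 7 = 2.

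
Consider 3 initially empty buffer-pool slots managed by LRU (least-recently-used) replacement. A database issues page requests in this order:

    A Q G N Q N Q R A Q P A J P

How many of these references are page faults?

8

A -> miss, frames [A]
Q -> miss, frames [A, Q]
G -> miss, frames [A, Q, G]
N -> miss, evict A, frames [Q, G, N]
Q -> hit
N -> hit
Q -> hit
R -> miss, evict G, frames [N, Q, R]
A -> miss, evict N, frames [Q, R, A]
Q -> hit
P -> miss, evict R, frames [A, Q, P]
A -> hit
J -> miss, evict Q, frames [P, A, J]
P -> hit
Page faults: 8.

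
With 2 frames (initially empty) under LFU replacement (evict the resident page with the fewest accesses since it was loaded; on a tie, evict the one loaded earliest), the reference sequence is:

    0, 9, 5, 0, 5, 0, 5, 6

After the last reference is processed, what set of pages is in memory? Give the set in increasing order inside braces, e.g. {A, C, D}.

0 → fault, frames {0}
9 → fault, frames {0,9}
5 → fault, evict 0, frames {9,5}
0 → fault, evict 9, frames {5,0}
5 → hit
0 → hit
5 → hit
6 → fault, evict 0, frames {5,6}

{5, 6}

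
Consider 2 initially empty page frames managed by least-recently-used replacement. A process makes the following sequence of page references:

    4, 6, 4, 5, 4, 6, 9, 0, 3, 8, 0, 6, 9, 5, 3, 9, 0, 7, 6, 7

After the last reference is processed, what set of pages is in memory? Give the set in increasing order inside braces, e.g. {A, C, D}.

{6, 7}

4: miss, frames (4)
6: miss, frames (4 6)
4: hit
5: miss, evict 6, frames (4 5)
4: hit
6: miss, evict 5, frames (4 6)
9: miss, evict 4, frames (6 9)
0: miss, evict 6, frames (9 0)
3: miss, evict 9, frames (0 3)
8: miss, evict 0, frames (3 8)
0: miss, evict 3, frames (8 0)
6: miss, evict 8, frames (0 6)
9: miss, evict 0, frames (6 9)
5: miss, evict 6, frames (9 5)
3: miss, evict 9, frames (5 3)
9: miss, evict 5, frames (3 9)
0: miss, evict 3, frames (9 0)
7: miss, evict 9, frames (0 7)
6: miss, evict 0, frames (7 6)
7: hit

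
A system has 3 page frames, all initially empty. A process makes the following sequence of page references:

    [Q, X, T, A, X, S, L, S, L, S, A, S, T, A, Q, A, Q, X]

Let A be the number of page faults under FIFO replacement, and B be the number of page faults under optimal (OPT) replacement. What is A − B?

Under FIFO: F F F F . F F . . . . . F F F . . F → 10 faults.
Under OPT: F F F F . F F . . . . . F . F . . F → 9 faults.
A − B = 10 − 9 = 1.

1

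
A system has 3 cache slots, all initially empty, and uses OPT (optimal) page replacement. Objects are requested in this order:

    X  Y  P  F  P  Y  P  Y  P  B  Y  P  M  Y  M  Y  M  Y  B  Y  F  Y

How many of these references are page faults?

7

X → miss, frames (X)
Y → miss, frames (X Y)
P → miss, frames (X Y P)
F → miss, evict X, frames (Y P F)
P → hit
Y → hit
P → hit
Y → hit
P → hit
B → miss, evict F, frames (Y P B)
Y → hit
P → hit
M → miss, evict P, frames (Y B M)
Y → hit
M → hit
Y → hit
M → hit
Y → hit
B → hit
Y → hit
F → miss, evict M, frames (Y B F)
Y → hit
Page faults: 7.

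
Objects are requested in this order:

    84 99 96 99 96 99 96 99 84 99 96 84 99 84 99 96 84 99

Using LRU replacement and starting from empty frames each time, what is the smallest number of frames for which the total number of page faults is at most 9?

3

f=1: 18 faults
f=2: 10 faults
f=3: 3 faults
Smallest f with faults ≤ 9 is 3.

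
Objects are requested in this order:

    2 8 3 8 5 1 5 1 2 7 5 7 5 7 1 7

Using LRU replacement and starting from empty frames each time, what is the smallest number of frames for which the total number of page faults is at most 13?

2

f=1: 16 faults
f=2: 9 faults
f=3: 9 faults
f=4: 7 faults
f=5: 6 faults
f=6: 6 faults
Smallest f with faults ≤ 13 is 2.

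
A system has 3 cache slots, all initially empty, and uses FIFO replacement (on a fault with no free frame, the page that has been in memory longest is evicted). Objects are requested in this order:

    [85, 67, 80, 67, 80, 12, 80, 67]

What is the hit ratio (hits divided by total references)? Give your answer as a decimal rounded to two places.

0.50

85 -> fault, frames (85)
67 -> fault, frames (85 67)
80 -> fault, frames (85 67 80)
67 -> hit
80 -> hit
12 -> fault, evict 85, frames (67 80 12)
80 -> hit
67 -> hit
Hits: 4 of 8 references → 4/8 = 0.5000.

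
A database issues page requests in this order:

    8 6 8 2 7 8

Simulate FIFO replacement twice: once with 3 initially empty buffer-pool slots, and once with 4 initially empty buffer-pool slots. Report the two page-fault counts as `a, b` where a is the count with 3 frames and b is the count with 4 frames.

5, 4

3 frames: F F . F F F → 5 faults.
4 frames: F F . F F . → 4 faults.
4 < 5: adding a frame reduced faults, as is typical.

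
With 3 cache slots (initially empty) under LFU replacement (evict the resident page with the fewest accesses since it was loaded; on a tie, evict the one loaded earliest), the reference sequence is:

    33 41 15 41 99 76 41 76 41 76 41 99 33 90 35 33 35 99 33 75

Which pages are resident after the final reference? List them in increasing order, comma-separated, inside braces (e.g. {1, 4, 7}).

33 -> fault, frames {33}
41 -> fault, frames {33,41}
15 -> fault, frames {33,41,15}
41 -> hit
99 -> fault, evict 33, frames {41,15,99}
76 -> fault, evict 15, frames {41,99,76}
41 -> hit
76 -> hit
41 -> hit
76 -> hit
41 -> hit
99 -> hit
33 -> fault, evict 99, frames {41,76,33}
90 -> fault, evict 33, frames {41,76,90}
35 -> fault, evict 90, frames {41,76,35}
33 -> fault, evict 35, frames {41,76,33}
35 -> fault, evict 33, frames {41,76,35}
99 -> fault, evict 35, frames {41,76,99}
33 -> fault, evict 99, frames {41,76,33}
75 -> fault, evict 33, frames {41,76,75}

{41, 75, 76}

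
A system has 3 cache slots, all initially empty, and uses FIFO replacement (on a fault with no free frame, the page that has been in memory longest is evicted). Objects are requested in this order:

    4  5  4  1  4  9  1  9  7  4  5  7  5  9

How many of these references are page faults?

8

4 -> miss, frames (4)
5 -> miss, frames (4 5)
4 -> hit
1 -> miss, frames (4 5 1)
4 -> hit
9 -> miss, evict 4, frames (5 1 9)
1 -> hit
9 -> hit
7 -> miss, evict 5, frames (1 9 7)
4 -> miss, evict 1, frames (9 7 4)
5 -> miss, evict 9, frames (7 4 5)
7 -> hit
5 -> hit
9 -> miss, evict 7, frames (4 5 9)
Page faults: 8.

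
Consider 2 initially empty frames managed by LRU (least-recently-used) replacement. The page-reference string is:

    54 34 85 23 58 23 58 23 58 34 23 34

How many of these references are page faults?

7

54 -> fault, frames {54}
34 -> fault, frames {54,34}
85 -> fault, evict 54, frames {34,85}
23 -> fault, evict 34, frames {85,23}
58 -> fault, evict 85, frames {23,58}
23 -> hit
58 -> hit
23 -> hit
58 -> hit
34 -> fault, evict 23, frames {58,34}
23 -> fault, evict 58, frames {34,23}
34 -> hit
Page faults: 7.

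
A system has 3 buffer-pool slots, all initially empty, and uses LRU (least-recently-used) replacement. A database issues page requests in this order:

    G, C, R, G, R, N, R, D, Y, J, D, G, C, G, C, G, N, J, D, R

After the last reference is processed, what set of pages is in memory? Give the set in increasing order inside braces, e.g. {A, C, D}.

G -> miss, frames (G)
C -> miss, frames (G C)
R -> miss, frames (G C R)
G -> hit
R -> hit
N -> miss, evict C, frames (G R N)
R -> hit
D -> miss, evict G, frames (N R D)
Y -> miss, evict N, frames (R D Y)
J -> miss, evict R, frames (D Y J)
D -> hit
G -> miss, evict Y, frames (J D G)
C -> miss, evict J, frames (D G C)
G -> hit
C -> hit
G -> hit
N -> miss, evict D, frames (C G N)
J -> miss, evict C, frames (G N J)
D -> miss, evict G, frames (N J D)
R -> miss, evict N, frames (J D R)

{D, J, R}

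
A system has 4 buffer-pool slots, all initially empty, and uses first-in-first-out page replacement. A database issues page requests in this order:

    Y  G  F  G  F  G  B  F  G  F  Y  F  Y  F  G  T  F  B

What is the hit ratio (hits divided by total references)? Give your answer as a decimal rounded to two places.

Y -> fault, frames [Y]
G -> fault, frames [Y, G]
F -> fault, frames [Y, G, F]
G -> hit
F -> hit
G -> hit
B -> fault, frames [Y, G, F, B]
F -> hit
G -> hit
F -> hit
Y -> hit
F -> hit
Y -> hit
F -> hit
G -> hit
T -> fault, evict Y, frames [G, F, B, T]
F -> hit
B -> hit
Hits: 13 of 18 references → 13/18 = 0.7222.

0.72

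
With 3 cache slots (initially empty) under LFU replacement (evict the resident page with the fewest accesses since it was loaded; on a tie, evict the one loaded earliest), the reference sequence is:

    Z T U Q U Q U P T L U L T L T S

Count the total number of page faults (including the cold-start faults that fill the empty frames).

9

Z → miss, frames (Z)
T → miss, frames (Z T)
U → miss, frames (Z T U)
Q → miss, evict Z, frames (T U Q)
U → hit
Q → hit
U → hit
P → miss, evict T, frames (U Q P)
T → miss, evict P, frames (U Q T)
L → miss, evict T, frames (U Q L)
U → hit
L → hit
T → miss, evict Q, frames (U L T)
L → hit
T → hit
S → miss, evict T, frames (U L S)
Page faults: 9.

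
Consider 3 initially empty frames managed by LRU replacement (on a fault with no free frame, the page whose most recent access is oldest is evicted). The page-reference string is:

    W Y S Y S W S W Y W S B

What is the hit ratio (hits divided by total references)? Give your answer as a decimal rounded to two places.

W: miss, frames (W)
Y: miss, frames (W Y)
S: miss, frames (W Y S)
Y: hit
S: hit
W: hit
S: hit
W: hit
Y: hit
W: hit
S: hit
B: miss, evict Y, frames (W S B)
Hits: 8 of 12 references → 8/12 = 0.6667.

0.67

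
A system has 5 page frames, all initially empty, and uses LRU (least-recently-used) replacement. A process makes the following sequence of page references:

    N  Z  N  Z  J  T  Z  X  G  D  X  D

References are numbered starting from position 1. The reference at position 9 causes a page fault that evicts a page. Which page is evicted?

pos 1: N: miss, frames (N)
pos 2: Z: miss, frames (N Z)
pos 3: N: hit
pos 4: Z: hit
pos 5: J: miss, frames (N Z J)
pos 6: T: miss, frames (N Z J T)
pos 7: Z: hit
pos 8: X: miss, frames (N J T Z X)
pos 9: G: miss, evict N, frames (J T Z X G)
At position 9, page N is evicted.

N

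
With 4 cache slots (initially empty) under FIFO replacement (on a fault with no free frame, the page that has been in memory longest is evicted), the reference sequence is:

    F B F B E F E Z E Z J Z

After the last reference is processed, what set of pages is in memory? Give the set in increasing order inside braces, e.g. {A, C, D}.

{B, E, J, Z}

F → fault, frames [F]
B → fault, frames [F, B]
F → hit
B → hit
E → fault, frames [F, B, E]
F → hit
E → hit
Z → fault, frames [F, B, E, Z]
E → hit
Z → hit
J → fault, evict F, frames [B, E, Z, J]
Z → hit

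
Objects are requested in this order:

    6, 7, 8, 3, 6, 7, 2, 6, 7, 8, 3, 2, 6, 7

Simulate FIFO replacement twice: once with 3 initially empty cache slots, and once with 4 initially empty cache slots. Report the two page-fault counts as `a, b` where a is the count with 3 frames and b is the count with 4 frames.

3 frames: F F F F F F F . . F F . F F → 11 faults.
4 frames: F F F F . . F F F F F F F F → 12 faults.
12 > 11: adding a frame increased faults — Belady's anomaly.

11, 12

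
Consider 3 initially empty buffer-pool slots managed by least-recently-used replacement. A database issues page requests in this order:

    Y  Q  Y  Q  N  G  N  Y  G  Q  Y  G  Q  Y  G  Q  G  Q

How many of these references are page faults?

Y: miss, frames [Y]
Q: miss, frames [Y, Q]
Y: hit
Q: hit
N: miss, frames [Y, Q, N]
G: miss, evict Y, frames [Q, N, G]
N: hit
Y: miss, evict Q, frames [G, N, Y]
G: hit
Q: miss, evict N, frames [Y, G, Q]
Y: hit
G: hit
Q: hit
Y: hit
G: hit
Q: hit
G: hit
Q: hit
Page faults: 6.

6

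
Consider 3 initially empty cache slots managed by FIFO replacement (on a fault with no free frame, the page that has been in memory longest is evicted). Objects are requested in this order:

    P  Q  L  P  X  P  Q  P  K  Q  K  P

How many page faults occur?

7

P → miss, frames {P}
Q → miss, frames {P,Q}
L → miss, frames {P,Q,L}
P → hit
X → miss, evict P, frames {Q,L,X}
P → miss, evict Q, frames {L,X,P}
Q → miss, evict L, frames {X,P,Q}
P → hit
K → miss, evict X, frames {P,Q,K}
Q → hit
K → hit
P → hit
Page faults: 7.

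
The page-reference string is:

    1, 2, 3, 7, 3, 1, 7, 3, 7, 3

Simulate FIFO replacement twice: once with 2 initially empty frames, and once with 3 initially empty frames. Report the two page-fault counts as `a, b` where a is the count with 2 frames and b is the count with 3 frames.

2 frames: F F F F . F . F F . → 7 faults.
3 frames: F F F F . F . . . . → 5 faults.
5 < 7: adding a frame reduced faults, as is typical.

7, 5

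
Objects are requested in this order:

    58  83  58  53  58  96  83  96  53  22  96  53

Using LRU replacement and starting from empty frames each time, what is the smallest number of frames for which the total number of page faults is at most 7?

3

f=1: 12 faults
f=2: 9 faults
f=3: 7 faults
f=4: 5 faults
f=5: 5 faults
Smallest f with faults ≤ 7 is 3.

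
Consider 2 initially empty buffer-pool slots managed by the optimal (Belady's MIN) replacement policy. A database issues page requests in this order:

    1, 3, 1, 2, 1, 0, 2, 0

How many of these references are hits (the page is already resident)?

1 → miss, frames (1)
3 → miss, frames (1 3)
1 → hit
2 → miss, evict 3, frames (1 2)
1 → hit
0 → miss, evict 1, frames (2 0)
2 → hit
0 → hit
Hits: 4.

4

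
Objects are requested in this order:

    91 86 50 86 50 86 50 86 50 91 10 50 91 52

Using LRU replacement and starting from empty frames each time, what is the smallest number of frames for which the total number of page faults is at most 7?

3

f=1: 14 faults
f=2: 8 faults
f=3: 5 faults
f=4: 5 faults
f=5: 5 faults
Smallest f with faults ≤ 7 is 3.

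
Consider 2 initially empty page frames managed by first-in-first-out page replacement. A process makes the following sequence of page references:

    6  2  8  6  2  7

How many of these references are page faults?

6

6: miss, frames [6]
2: miss, frames [6, 2]
8: miss, evict 6, frames [2, 8]
6: miss, evict 2, frames [8, 6]
2: miss, evict 8, frames [6, 2]
7: miss, evict 6, frames [2, 7]
Page faults: 6.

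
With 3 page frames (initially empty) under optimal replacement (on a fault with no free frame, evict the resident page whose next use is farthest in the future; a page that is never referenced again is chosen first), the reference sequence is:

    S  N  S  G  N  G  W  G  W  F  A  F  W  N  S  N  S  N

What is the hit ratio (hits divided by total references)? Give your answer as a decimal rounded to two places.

S: fault, frames [S]
N: fault, frames [S, N]
S: hit
G: fault, frames [S, N, G]
N: hit
G: hit
W: fault, evict S, frames [N, G, W]
G: hit
W: hit
F: fault, evict G, frames [N, W, F]
A: fault, evict N, frames [W, F, A]
F: hit
W: hit
N: fault, evict A, frames [W, F, N]
S: fault, evict F, frames [W, N, S]
N: hit
S: hit
N: hit
Hits: 10 of 18 references → 10/18 = 0.5556.

0.56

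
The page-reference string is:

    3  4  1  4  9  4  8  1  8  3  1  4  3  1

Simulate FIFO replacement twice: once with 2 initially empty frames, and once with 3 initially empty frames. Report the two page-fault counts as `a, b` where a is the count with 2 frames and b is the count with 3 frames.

10, 8

2 frames: F F F . F F F F . F . F . F → 10 faults.
3 frames: F F F . F . F . . F F F . . → 8 faults.
8 < 10: adding a frame reduced faults, as is typical.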